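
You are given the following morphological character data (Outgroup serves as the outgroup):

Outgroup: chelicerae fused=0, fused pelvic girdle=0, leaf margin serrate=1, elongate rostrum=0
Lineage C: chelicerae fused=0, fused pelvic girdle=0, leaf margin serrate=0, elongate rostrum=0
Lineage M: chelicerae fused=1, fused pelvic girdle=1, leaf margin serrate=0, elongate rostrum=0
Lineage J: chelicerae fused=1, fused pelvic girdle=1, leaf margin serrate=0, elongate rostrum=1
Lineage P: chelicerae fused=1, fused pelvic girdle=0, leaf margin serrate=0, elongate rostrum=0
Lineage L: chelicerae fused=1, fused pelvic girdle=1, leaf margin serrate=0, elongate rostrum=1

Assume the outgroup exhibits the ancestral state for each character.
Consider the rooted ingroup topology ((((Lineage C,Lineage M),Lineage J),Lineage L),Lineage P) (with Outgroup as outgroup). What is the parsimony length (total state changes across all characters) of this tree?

7

Map each character onto ((((Lineage C,Lineage M),Lineage J),Lineage L),Lineage P) (rooted by Outgroup) and count the minimum state changes it requires (Fitch parsimony):
chelicerae fused: 2; fused pelvic girdle: 2; leaf margin serrate: 1; elongate rostrum: 2.
Total tree length = 7.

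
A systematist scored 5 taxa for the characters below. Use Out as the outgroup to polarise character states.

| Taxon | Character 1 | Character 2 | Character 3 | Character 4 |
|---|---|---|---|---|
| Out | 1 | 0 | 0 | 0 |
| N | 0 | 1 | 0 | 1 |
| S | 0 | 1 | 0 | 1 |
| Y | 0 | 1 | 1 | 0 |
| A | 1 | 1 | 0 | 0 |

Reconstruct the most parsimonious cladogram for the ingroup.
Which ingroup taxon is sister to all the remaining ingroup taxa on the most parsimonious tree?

A

Character polarity is set by the outgroup: the derived state is whichever differs from the outgroup's state, so for Character 1 the derived state is '0', and for the remaining characters it is '1'.
Character 1: derived state '0' in N, S, and Y only — synapomorphy for {N, S, Y}.
All ingroup taxa share the derived state '1' for Character 2; it defines the ingroup but does not resolve relationships within it.
Character 3 (derived state '1') is unique to Y (autapomorphy; uninformative for grouping).
Character 4: derived state '1' in N and S only — synapomorphy for {N, S}.
Most parsimonious ingroup topology: (((N,S),Y),A).
A is sister to the clade containing all other ingroup taxa, so it is the earliest-diverging (most basal) ingroup lineage.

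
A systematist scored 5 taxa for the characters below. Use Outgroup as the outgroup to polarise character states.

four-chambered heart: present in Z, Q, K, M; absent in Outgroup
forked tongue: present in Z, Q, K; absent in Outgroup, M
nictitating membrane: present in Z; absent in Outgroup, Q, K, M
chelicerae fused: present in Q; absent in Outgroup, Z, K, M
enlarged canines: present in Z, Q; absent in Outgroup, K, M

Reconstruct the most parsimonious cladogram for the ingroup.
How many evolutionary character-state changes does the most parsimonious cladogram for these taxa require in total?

The outgroup has state 'absent' for every character, so 'present' is the derived state throughout.
All ingroup taxa share the derived state 'present' for four-chambered heart; it defines the ingroup but does not resolve relationships within it.
forked tongue: derived state 'present' in K, Q, and Z only — synapomorphy for {K, Q, Z}.
nictitating membrane: derived state 'present' in Z only — an autapomorphy, so it tells us nothing about relationships among taxa.
chelicerae fused: derived state 'present' in Q only — an autapomorphy, so it tells us nothing about relationships among taxa.
Only Q and Z show the derived state 'present' for enlarged canines, supporting them as a clade.
Most parsimonious ingroup topology: (((Z,Q),K),M).
Changes per character on this tree: four-chambered heart: 1; forked tongue: 1; nictitating membrane: 1; chelicerae fused: 1; enlarged canines: 1.
Total = 5.

5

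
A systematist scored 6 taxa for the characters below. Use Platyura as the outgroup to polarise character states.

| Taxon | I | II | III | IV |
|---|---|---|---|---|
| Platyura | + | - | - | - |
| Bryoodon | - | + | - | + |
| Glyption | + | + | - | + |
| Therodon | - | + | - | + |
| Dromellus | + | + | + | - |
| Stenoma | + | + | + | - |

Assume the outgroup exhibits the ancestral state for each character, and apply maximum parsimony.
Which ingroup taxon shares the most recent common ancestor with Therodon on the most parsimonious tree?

Character polarity is set by the outgroup: the derived state is whichever differs from the outgroup's state, so for I the derived state is '-', and for the remaining characters it is '+'.
I (derived state '-') is shared by Bryoodon and Therodon — a synapomorphy uniting that clade.
All ingroup taxa share the derived state '+' for II; it defines the ingroup but does not resolve relationships within it.
III (derived state '+') is shared by Dromellus and Stenoma — a synapomorphy uniting that clade.
Only Bryoodon, Glyption, and Therodon show the derived state '+' for IV, supporting them as a clade.
Most parsimonious ingroup topology: (((Bryoodon,Therodon),Glyption),(Dromellus,Stenoma)).
Therodon and Bryoodon form a cherry on this tree, so they are sister taxa.

Bryoodon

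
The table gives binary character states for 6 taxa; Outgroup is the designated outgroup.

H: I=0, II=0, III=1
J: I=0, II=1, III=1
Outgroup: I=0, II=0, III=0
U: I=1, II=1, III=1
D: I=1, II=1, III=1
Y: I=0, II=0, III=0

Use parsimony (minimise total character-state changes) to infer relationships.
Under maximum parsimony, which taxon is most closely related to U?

D

The outgroup has state '0' for every character, so '1' is the derived state throughout.
Only D and U show the derived state '1' for I, supporting them as a clade.
Only D, J, and U show the derived state '1' for II, supporting them as a clade.
III: derived state '1' in D, H, J, and U only — synapomorphy for {D, H, J, U}.
Most parsimonious ingroup topology: ((((U,D),J),H),Y).
U and D form a cherry on this tree, so they are sister taxa.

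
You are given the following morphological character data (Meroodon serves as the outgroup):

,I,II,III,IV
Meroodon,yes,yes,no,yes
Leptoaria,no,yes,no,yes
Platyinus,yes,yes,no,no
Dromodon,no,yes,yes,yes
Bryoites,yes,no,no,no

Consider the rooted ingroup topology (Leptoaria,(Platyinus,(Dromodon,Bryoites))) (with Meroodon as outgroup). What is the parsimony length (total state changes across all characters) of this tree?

Map each character onto (Leptoaria,(Platyinus,(Dromodon,Bryoites))) (rooted by Meroodon) and count the minimum state changes it requires (Fitch parsimony):
I: 2; II: 1; III: 1; IV: 2.
Total tree length = 6.

6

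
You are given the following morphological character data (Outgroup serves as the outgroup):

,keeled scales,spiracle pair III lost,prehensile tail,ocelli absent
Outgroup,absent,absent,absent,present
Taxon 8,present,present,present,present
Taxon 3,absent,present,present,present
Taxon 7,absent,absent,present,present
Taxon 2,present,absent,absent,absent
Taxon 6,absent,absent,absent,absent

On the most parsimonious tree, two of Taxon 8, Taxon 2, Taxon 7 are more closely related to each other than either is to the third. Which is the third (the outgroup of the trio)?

Character polarity is set by the outgroup: the derived state is whichever differs from the outgroup's state, so for ocelli absent the derived state is 'absent', and for the remaining characters it is 'present'.
keeled scales groups Taxon 2 and Taxon 8, which is incompatible with the clades supported by the remaining characters; treating it as convergent (homoplasy) costs fewer steps than any alternative tree.
spiracle pair III lost (derived state 'present') is shared by Taxon 3 and Taxon 8 — a synapomorphy uniting that clade.
prehensile tail: derived state 'present' in Taxon 3, Taxon 7, and Taxon 8 only — synapomorphy for {Taxon 3, Taxon 7, Taxon 8}.
ocelli absent (derived state 'absent') is shared by Taxon 2 and Taxon 6 — a synapomorphy uniting that clade.
Most parsimonious ingroup topology: (((Taxon 8,Taxon 3),Taxon 7),(Taxon 2,Taxon 6)).
Taxon 7 and Taxon 8 share a more recent common ancestor with each other than either does with Taxon 2, so Taxon 2 is the least closely related of the three.

Taxon 2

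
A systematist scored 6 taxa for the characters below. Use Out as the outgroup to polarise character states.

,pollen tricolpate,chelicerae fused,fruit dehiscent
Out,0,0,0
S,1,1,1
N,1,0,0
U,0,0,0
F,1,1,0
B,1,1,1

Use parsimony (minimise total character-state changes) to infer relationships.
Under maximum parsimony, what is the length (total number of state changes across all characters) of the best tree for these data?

The outgroup has state '0' for every character, so '1' is the derived state throughout.
Only B, F, N, and S show the derived state '1' for pollen tricolpate, supporting them as a clade.
chelicerae fused (derived state '1') is shared by B, F, and S — a synapomorphy uniting that clade.
fruit dehiscent: derived state '1' in B and S only — synapomorphy for {B, S}.
Most parsimonious ingroup topology: ((((S,B),F),N),U).
Changes per character on this tree: pollen tricolpate: 1; chelicerae fused: 1; fruit dehiscent: 1.
Total = 3.

3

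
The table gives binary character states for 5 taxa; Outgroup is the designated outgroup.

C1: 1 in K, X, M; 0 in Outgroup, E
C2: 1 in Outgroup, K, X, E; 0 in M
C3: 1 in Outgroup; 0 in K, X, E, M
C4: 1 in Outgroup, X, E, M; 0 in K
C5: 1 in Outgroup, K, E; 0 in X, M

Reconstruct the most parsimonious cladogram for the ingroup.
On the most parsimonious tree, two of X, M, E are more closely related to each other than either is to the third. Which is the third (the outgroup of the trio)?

Character polarity is set by the outgroup: the derived state is whichever differs from the outgroup's state, so for C2, C3, C4, C5 the derived state is '0', and for the remaining characters it is '1'.
C1: derived state '1' in K, M, and X only — synapomorphy for {K, M, X}.
C2: derived state '0' in M only — an autapomorphy, so it tells us nothing about relationships among taxa.
All ingroup taxa share the derived state '0' for C3; it defines the ingroup but does not resolve relationships within it.
C4 (derived state '0') is unique to K (autapomorphy; uninformative for grouping).
C5: derived state '0' in M and X only — synapomorphy for {M, X}.
Most parsimonious ingroup topology: ((K,(X,M)),E).
M and X share a more recent common ancestor with each other than either does with E, so E is the least closely related of the three.

E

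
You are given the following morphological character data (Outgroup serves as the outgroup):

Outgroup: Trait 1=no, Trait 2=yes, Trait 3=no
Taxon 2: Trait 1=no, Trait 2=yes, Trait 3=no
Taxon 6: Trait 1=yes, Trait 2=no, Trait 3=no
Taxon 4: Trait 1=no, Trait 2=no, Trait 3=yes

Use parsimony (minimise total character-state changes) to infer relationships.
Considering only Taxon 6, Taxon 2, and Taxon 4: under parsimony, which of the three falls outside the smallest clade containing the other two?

Character polarity is set by the outgroup: the derived state is whichever differs from the outgroup's state, so for Trait 2 the derived state is 'no', and for the remaining characters it is 'yes'.
Trait 1 (derived state 'yes') is unique to Taxon 6 (autapomorphy; uninformative for grouping).
Trait 2 (derived state 'no') is shared by Taxon 4 and Taxon 6 — a synapomorphy uniting that clade.
Trait 3: derived state 'yes' in Taxon 4 only — an autapomorphy, so it tells us nothing about relationships among taxa.
Most parsimonious ingroup topology: (Taxon 2,(Taxon 6,Taxon 4)).
Taxon 4 and Taxon 6 share a more recent common ancestor with each other than either does with Taxon 2, so Taxon 2 is the least closely related of the three.

Taxon 2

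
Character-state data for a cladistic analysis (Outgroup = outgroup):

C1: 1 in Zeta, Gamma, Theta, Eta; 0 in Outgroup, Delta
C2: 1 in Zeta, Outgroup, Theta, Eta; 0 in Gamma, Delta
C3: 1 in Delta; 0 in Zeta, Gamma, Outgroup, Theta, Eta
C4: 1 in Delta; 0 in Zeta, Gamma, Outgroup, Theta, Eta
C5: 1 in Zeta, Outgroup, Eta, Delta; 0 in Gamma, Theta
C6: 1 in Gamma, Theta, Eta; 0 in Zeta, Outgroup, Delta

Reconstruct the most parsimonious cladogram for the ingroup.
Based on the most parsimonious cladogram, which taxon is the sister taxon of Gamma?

Theta

Character polarity is set by the outgroup: the derived state is whichever differs from the outgroup's state, so for C2, C5 the derived state is '0', and for the remaining characters it is '1'.
C1: derived state '1' in Eta, Gamma, Theta, and Zeta only — synapomorphy for {Eta, Gamma, Theta, Zeta}.
C2 (state '0') occurs in Delta and Gamma but conflicts with the nesting implied by the other characters — most parsimoniously interpreted as homoplasy.
C3 (derived state '1') is unique to Delta (autapomorphy; uninformative for grouping).
C4 (derived state '1') is unique to Delta (autapomorphy; uninformative for grouping).
C5 (derived state '0') is shared by Gamma and Theta — a synapomorphy uniting that clade.
C6: derived state '1' in Eta, Gamma, and Theta only — synapomorphy for {Eta, Gamma, Theta}.
Most parsimonious ingroup topology: (Delta,(((Gamma,Theta),Eta),Zeta)).
Gamma and Theta form a cherry on this tree, so they are sister taxa.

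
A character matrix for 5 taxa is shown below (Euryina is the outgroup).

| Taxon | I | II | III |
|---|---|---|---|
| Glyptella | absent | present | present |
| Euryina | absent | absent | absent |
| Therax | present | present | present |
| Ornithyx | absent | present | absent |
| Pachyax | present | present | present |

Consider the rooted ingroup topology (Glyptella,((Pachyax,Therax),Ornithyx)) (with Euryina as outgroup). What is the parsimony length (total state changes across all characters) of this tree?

4

Map each character onto (Glyptella,((Pachyax,Therax),Ornithyx)) (rooted by Euryina) and count the minimum state changes it requires (Fitch parsimony):
I: 1; II: 1; III: 2.
Total tree length = 4.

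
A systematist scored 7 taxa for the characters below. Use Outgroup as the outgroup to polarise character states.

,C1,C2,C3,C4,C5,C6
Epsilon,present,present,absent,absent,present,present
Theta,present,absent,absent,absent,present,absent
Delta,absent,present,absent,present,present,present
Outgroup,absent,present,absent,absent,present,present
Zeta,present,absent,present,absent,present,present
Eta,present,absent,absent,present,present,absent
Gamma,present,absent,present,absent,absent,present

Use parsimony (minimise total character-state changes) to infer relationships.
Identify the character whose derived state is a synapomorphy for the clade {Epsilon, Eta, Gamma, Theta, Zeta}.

Character polarity is set by the outgroup: the derived state is whichever differs from the outgroup's state, so for C2, C5, C6 the derived state is 'absent', and for the remaining characters it is 'present'.
C1 (derived state 'present') is shared by Epsilon, Eta, Gamma, Theta, and Zeta — a synapomorphy uniting that clade.
C2: derived state 'absent' in Eta, Gamma, Theta, and Zeta only — synapomorphy for {Eta, Gamma, Theta, Zeta}.
C3: derived state 'present' in Gamma and Zeta only — synapomorphy for {Gamma, Zeta}.
C4 groups Delta and Eta, which is incompatible with the clades supported by the remaining characters; treating it as convergent (homoplasy) costs fewer steps than any alternative tree.
C5 (derived state 'absent') is unique to Gamma (autapomorphy; uninformative for grouping).
C6: derived state 'absent' in Eta and Theta only — synapomorphy for {Eta, Theta}.
Most parsimonious ingroup topology: (Delta,(((Theta,Eta),(Zeta,Gamma)),Epsilon)).
The clade {Epsilon, Eta, Gamma, Theta, Zeta} is supported by C1: its derived state 'present' occurs in exactly those taxa and in no other taxon (including the outgroup).

C1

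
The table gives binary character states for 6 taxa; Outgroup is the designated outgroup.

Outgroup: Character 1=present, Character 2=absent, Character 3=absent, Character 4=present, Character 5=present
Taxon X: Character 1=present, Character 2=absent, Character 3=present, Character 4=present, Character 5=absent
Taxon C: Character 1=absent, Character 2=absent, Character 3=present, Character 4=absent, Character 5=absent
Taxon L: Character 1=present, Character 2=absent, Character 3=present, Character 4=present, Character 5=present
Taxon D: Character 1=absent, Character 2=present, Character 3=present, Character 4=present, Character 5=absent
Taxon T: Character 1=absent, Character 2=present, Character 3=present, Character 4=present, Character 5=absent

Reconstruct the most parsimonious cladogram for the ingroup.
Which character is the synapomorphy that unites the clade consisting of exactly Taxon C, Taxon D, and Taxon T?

Character 1

Character polarity is set by the outgroup: the derived state is whichever differs from the outgroup's state, so for Character 1, Character 4, Character 5 the derived state is 'absent', and for the remaining characters it is 'present'.
Character 1: derived state 'absent' in Taxon C, Taxon D, and Taxon T only — synapomorphy for {Taxon C, Taxon D, Taxon T}.
Character 2 (derived state 'present') is shared by Taxon D and Taxon T — a synapomorphy uniting that clade.
All ingroup taxa share the derived state 'present' for Character 3; it defines the ingroup but does not resolve relationships within it.
Character 4 (derived state 'absent') is unique to Taxon C (autapomorphy; uninformative for grouping).
Character 5: derived state 'absent' in Taxon C, Taxon D, Taxon T, and Taxon X only — synapomorphy for {Taxon C, Taxon D, Taxon T, Taxon X}.
Most parsimonious ingroup topology: ((Taxon X,(Taxon C,(Taxon D,Taxon T))),Taxon L).
The clade {Taxon C, Taxon D, Taxon T} is supported by Character 1: its derived state 'absent' occurs in exactly those taxa and in no other taxon (including the outgroup).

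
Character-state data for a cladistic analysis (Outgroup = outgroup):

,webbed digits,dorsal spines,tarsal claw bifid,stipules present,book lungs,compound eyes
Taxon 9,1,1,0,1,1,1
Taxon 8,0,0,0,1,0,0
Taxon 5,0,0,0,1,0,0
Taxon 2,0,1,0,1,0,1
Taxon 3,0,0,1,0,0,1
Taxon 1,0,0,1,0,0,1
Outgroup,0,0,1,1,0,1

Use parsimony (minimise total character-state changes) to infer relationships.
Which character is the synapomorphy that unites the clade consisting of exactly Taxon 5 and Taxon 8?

Character polarity is set by the outgroup: the derived state is whichever differs from the outgroup's state, so for tarsal claw bifid, stipules present, compound eyes the derived state is '0', and for the remaining characters it is '1'.
webbed digits (derived state '1') is unique to Taxon 9 (autapomorphy; uninformative for grouping).
dorsal spines (derived state '1') is shared by Taxon 2 and Taxon 9 — a synapomorphy uniting that clade.
Only Taxon 2, Taxon 5, Taxon 8, and Taxon 9 show the derived state '0' for tarsal claw bifid, supporting them as a clade.
Only Taxon 1 and Taxon 3 show the derived state '0' for stipules present, supporting them as a clade.
book lungs: derived state '1' in Taxon 9 only — an autapomorphy, so it tells us nothing about relationships among taxa.
compound eyes: derived state '0' in Taxon 5 and Taxon 8 only — synapomorphy for {Taxon 5, Taxon 8}.
Most parsimonious ingroup topology: (((Taxon 5,Taxon 8),(Taxon 9,Taxon 2)),(Taxon 3,Taxon 1)).
The clade {Taxon 5, Taxon 8} is supported by compound eyes: its derived state '0' occurs in exactly those taxa and in no other taxon (including the outgroup).

compound eyes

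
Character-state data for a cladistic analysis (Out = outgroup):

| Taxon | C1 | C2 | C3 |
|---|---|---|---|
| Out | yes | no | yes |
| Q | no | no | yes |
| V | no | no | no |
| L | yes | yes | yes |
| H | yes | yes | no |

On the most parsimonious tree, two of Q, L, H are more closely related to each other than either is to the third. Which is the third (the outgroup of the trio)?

Character polarity is set by the outgroup: the derived state is whichever differs from the outgroup's state, so for C1, C3 the derived state is 'no', and for the remaining characters it is 'yes'.
C1: derived state 'no' in Q and V only — synapomorphy for {Q, V}.
Only H and L show the derived state 'yes' for C2, supporting them as a clade.
C3 groups H and V, which is incompatible with the clades supported by the remaining characters; treating it as convergent (homoplasy) costs fewer steps than any alternative tree.
Most parsimonious ingroup topology: ((Q,V),(L,H)).
H and L share a more recent common ancestor with each other than either does with Q, so Q is the least closely related of the three.

Q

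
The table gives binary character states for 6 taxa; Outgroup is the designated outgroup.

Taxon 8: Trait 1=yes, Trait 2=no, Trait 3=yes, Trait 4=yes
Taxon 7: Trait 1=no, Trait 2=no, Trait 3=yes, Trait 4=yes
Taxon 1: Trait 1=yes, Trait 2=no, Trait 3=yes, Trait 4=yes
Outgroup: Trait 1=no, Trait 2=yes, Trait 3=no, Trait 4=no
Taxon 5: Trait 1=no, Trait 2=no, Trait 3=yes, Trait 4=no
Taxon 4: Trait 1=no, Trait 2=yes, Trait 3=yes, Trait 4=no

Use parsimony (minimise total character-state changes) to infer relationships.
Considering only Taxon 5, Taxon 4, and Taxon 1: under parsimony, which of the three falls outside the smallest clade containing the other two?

Character polarity is set by the outgroup: the derived state is whichever differs from the outgroup's state, so for Trait 2 the derived state is 'no', and for the remaining characters it is 'yes'.
Only Taxon 1 and Taxon 8 show the derived state 'yes' for Trait 1, supporting them as a clade.
Only Taxon 1, Taxon 5, Taxon 7, and Taxon 8 show the derived state 'no' for Trait 2, supporting them as a clade.
Trait 3 (derived state 'yes') is shared by all ingroup taxa — unites the whole ingroup.
Only Taxon 1, Taxon 7, and Taxon 8 show the derived state 'yes' for Trait 4, supporting them as a clade.
Most parsimonious ingroup topology: ((((Taxon 1,Taxon 8),Taxon 7),Taxon 5),Taxon 4).
Taxon 5 and Taxon 1 share a more recent common ancestor with each other than either does with Taxon 4, so Taxon 4 is the least closely related of the three.

Taxon 4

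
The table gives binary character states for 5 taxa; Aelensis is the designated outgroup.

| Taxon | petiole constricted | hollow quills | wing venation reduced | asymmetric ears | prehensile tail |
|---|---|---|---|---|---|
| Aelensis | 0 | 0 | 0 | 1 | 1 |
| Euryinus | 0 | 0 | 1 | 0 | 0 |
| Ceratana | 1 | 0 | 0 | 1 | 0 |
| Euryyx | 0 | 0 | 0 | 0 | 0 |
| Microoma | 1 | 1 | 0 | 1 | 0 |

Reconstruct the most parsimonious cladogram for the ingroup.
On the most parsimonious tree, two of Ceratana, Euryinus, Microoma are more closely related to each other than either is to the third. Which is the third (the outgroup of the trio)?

Character polarity is set by the outgroup: the derived state is whichever differs from the outgroup's state, so for asymmetric ears, prehensile tail the derived state is '0', and for the remaining characters it is '1'.
Only Ceratana and Microoma show the derived state '1' for petiole constricted, supporting them as a clade.
hollow quills (derived state '1') is unique to Microoma (autapomorphy; uninformative for grouping).
wing venation reduced: derived state '1' in Euryinus only — an autapomorphy, so it tells us nothing about relationships among taxa.
asymmetric ears (derived state '0') is shared by Euryinus and Euryyx — a synapomorphy uniting that clade.
All ingroup taxa share the derived state '0' for prehensile tail; it defines the ingroup but does not resolve relationships within it.
Most parsimonious ingroup topology: ((Euryinus,Euryyx),(Ceratana,Microoma)).
Ceratana and Microoma share a more recent common ancestor with each other than either does with Euryinus, so Euryinus is the least closely related of the three.

Euryinus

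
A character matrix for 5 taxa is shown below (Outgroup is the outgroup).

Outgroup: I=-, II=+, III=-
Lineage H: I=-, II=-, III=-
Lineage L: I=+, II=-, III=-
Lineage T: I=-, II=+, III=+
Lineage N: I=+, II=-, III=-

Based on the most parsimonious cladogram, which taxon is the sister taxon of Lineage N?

Lineage L

Character polarity is set by the outgroup: the derived state is whichever differs from the outgroup's state, so for II the derived state is '-', and for the remaining characters it is '+'.
I (derived state '+') is shared by Lineage L and Lineage N — a synapomorphy uniting that clade.
II (derived state '-') is shared by Lineage H, Lineage L, and Lineage N — a synapomorphy uniting that clade.
III (derived state '+') is unique to Lineage T (autapomorphy; uninformative for grouping).
Most parsimonious ingroup topology: ((Lineage H,(Lineage L,Lineage N)),Lineage T).
Lineage N and Lineage L form a cherry on this tree, so they are sister taxa.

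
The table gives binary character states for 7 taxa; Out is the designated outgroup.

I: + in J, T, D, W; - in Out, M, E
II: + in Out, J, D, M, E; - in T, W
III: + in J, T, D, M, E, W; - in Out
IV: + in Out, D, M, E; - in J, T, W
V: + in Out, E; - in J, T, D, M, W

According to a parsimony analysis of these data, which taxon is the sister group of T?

Character polarity is set by the outgroup: the derived state is whichever differs from the outgroup's state, so for II, IV, V the derived state is '-', and for the remaining characters it is '+'.
I: derived state '+' in D, J, T, and W only — synapomorphy for {D, J, T, W}.
Only T and W show the derived state '-' for II, supporting them as a clade.
III (derived state '+') is shared by all ingroup taxa — unites the whole ingroup.
IV (derived state '-') is shared by J, T, and W — a synapomorphy uniting that clade.
V (derived state '-') is shared by D, J, M, T, and W — a synapomorphy uniting that clade.
Most parsimonious ingroup topology: ((((J,(T,W)),D),M),E).
T and W form a cherry on this tree, so they are sister taxa.

W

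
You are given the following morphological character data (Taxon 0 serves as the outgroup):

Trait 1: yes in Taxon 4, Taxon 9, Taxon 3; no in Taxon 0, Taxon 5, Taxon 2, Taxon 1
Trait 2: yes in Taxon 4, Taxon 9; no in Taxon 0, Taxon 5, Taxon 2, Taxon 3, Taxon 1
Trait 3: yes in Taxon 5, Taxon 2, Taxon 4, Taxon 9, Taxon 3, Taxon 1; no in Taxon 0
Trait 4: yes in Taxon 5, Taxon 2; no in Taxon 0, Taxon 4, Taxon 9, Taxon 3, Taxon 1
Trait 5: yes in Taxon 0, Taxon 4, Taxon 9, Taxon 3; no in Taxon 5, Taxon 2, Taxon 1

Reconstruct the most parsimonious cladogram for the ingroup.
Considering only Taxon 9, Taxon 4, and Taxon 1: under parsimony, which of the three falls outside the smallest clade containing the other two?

Character polarity is set by the outgroup: the derived state is whichever differs from the outgroup's state, so for Trait 5 the derived state is 'no', and for the remaining characters it is 'yes'.
Trait 1 (derived state 'yes') is shared by Taxon 3, Taxon 4, and Taxon 9 — a synapomorphy uniting that clade.
Trait 2: derived state 'yes' in Taxon 4 and Taxon 9 only — synapomorphy for {Taxon 4, Taxon 9}.
Trait 3 (derived state 'yes') is shared by all ingroup taxa — unites the whole ingroup.
Trait 4 (derived state 'yes') is shared by Taxon 2 and Taxon 5 — a synapomorphy uniting that clade.
Trait 5: derived state 'no' in Taxon 1, Taxon 2, and Taxon 5 only — synapomorphy for {Taxon 1, Taxon 2, Taxon 5}.
Most parsimonious ingroup topology: (((Taxon 5,Taxon 2),Taxon 1),((Taxon 4,Taxon 9),Taxon 3)).
Taxon 9 and Taxon 4 share a more recent common ancestor with each other than either does with Taxon 1, so Taxon 1 is the least closely related of the three.

Taxon 1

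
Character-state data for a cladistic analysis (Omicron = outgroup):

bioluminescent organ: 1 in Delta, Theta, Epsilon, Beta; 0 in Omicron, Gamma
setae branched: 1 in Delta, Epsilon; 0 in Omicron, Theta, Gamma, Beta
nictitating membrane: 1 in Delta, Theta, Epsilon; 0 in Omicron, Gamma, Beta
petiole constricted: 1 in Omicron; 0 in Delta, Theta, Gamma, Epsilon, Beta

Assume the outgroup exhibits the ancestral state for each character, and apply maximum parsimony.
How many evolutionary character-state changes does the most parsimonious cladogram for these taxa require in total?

4

Character polarity is set by the outgroup: the derived state is whichever differs from the outgroup's state, so for petiole constricted the derived state is '0', and for the remaining characters it is '1'.
Only Beta, Delta, Epsilon, and Theta show the derived state '1' for bioluminescent organ, supporting them as a clade.
setae branched (derived state '1') is shared by Delta and Epsilon — a synapomorphy uniting that clade.
nictitating membrane (derived state '1') is shared by Delta, Epsilon, and Theta — a synapomorphy uniting that clade.
All ingroup taxa share the derived state '0' for petiole constricted; it defines the ingroup but does not resolve relationships within it.
Most parsimonious ingroup topology: ((((Delta,Epsilon),Theta),Beta),Gamma).
Changes per character on this tree: bioluminescent organ: 1; setae branched: 1; nictitating membrane: 1; petiole constricted: 1.
Total = 4.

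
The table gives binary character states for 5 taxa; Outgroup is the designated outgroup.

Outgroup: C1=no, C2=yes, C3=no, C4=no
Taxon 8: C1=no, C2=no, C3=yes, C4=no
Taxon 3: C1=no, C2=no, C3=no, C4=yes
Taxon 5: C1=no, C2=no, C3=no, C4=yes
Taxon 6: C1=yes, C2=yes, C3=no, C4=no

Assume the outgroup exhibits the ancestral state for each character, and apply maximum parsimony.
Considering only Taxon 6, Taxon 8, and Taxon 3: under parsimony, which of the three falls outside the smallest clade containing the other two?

Taxon 6

Character polarity is set by the outgroup: the derived state is whichever differs from the outgroup's state, so for C2 the derived state is 'no', and for the remaining characters it is 'yes'.
C1: derived state 'yes' in Taxon 6 only — an autapomorphy, so it tells us nothing about relationships among taxa.
C2: derived state 'no' in Taxon 3, Taxon 5, and Taxon 8 only — synapomorphy for {Taxon 3, Taxon 5, Taxon 8}.
C3: derived state 'yes' in Taxon 8 only — an autapomorphy, so it tells us nothing about relationships among taxa.
C4: derived state 'yes' in Taxon 3 and Taxon 5 only — synapomorphy for {Taxon 3, Taxon 5}.
Most parsimonious ingroup topology: ((Taxon 8,(Taxon 3,Taxon 5)),Taxon 6).
Taxon 8 and Taxon 3 share a more recent common ancestor with each other than either does with Taxon 6, so Taxon 6 is the least closely related of the three.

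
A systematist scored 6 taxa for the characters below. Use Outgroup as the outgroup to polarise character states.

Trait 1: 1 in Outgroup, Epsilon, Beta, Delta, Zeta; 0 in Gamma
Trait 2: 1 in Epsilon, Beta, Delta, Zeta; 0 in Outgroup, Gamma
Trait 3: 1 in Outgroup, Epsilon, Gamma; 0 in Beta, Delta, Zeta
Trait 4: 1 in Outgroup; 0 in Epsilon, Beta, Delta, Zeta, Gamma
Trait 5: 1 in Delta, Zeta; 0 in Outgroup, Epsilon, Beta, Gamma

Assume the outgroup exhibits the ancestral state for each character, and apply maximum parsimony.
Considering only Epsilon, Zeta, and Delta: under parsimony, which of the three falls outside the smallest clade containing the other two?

Character polarity is set by the outgroup: the derived state is whichever differs from the outgroup's state, so for Trait 1, Trait 3, Trait 4 the derived state is '0', and for the remaining characters it is '1'.
Trait 1 (derived state '0') is unique to Gamma (autapomorphy; uninformative for grouping).
Trait 2 (derived state '1') is shared by Beta, Delta, Epsilon, and Zeta — a synapomorphy uniting that clade.
Trait 3 (derived state '0') is shared by Beta, Delta, and Zeta — a synapomorphy uniting that clade.
All ingroup taxa share the derived state '0' for Trait 4; it defines the ingroup but does not resolve relationships within it.
Trait 5 (derived state '1') is shared by Delta and Zeta — a synapomorphy uniting that clade.
Most parsimonious ingroup topology: ((Epsilon,(Beta,(Delta,Zeta))),Gamma).
Zeta and Delta share a more recent common ancestor with each other than either does with Epsilon, so Epsilon is the least closely related of the three.

Epsilon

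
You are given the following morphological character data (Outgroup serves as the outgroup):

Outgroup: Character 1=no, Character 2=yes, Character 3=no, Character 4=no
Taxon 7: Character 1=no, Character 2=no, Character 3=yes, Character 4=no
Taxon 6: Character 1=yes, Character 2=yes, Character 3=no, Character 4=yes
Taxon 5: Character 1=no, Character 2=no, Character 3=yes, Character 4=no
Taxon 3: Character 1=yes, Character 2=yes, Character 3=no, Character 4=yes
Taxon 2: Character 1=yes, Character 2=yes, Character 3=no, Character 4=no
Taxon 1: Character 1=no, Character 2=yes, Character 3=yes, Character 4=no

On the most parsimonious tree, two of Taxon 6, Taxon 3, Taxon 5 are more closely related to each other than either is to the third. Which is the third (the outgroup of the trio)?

Character polarity is set by the outgroup: the derived state is whichever differs from the outgroup's state, so for Character 2 the derived state is 'no', and for the remaining characters it is 'yes'.
Only Taxon 2, Taxon 3, and Taxon 6 show the derived state 'yes' for Character 1, supporting them as a clade.
Character 2 (derived state 'no') is shared by Taxon 5 and Taxon 7 — a synapomorphy uniting that clade.
Character 3 (derived state 'yes') is shared by Taxon 1, Taxon 5, and Taxon 7 — a synapomorphy uniting that clade.
Only Taxon 3 and Taxon 6 show the derived state 'yes' for Character 4, supporting them as a clade.
Most parsimonious ingroup topology: (((Taxon 7,Taxon 5),Taxon 1),((Taxon 6,Taxon 3),Taxon 2)).
Taxon 3 and Taxon 6 share a more recent common ancestor with each other than either does with Taxon 5, so Taxon 5 is the least closely related of the three.

Taxon 5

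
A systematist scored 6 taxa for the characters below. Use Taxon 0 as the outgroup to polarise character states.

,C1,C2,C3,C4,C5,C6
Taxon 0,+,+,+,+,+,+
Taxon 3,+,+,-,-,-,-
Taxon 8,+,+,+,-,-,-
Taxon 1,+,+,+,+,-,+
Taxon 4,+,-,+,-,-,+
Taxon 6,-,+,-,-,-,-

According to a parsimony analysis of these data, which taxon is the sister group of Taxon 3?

The outgroup has state '+' for every character, so '-' is the derived state throughout.
C1: derived state '-' in Taxon 6 only — an autapomorphy, so it tells us nothing about relationships among taxa.
C2: derived state '-' in Taxon 4 only — an autapomorphy, so it tells us nothing about relationships among taxa.
C3 (derived state '-') is shared by Taxon 3 and Taxon 6 — a synapomorphy uniting that clade.
C4: derived state '-' in Taxon 3, Taxon 4, Taxon 6, and Taxon 8 only — synapomorphy for {Taxon 3, Taxon 4, Taxon 6, Taxon 8}.
All ingroup taxa share the derived state '-' for C5; it defines the ingroup but does not resolve relationships within it.
C6 (derived state '-') is shared by Taxon 3, Taxon 6, and Taxon 8 — a synapomorphy uniting that clade.
Most parsimonious ingroup topology: ((((Taxon 3,Taxon 6),Taxon 8),Taxon 4),Taxon 1).
Taxon 3 and Taxon 6 form a cherry on this tree, so they are sister taxa.

Taxon 6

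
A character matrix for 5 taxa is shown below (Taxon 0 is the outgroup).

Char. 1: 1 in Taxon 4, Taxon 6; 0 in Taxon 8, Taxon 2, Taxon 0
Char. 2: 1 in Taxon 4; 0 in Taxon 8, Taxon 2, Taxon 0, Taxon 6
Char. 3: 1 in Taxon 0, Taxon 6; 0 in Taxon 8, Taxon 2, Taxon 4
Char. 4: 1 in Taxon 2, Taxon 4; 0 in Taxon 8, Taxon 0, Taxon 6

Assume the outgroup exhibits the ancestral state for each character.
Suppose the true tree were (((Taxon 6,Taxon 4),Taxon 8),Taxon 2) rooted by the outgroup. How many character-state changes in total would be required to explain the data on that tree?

Map each character onto (((Taxon 6,Taxon 4),Taxon 8),Taxon 2) (rooted by Taxon 0) and count the minimum state changes it requires (Fitch parsimony):
Char. 1: 1; Char. 2: 1; Char. 3: 2; Char. 4: 2.
Total tree length = 6.

6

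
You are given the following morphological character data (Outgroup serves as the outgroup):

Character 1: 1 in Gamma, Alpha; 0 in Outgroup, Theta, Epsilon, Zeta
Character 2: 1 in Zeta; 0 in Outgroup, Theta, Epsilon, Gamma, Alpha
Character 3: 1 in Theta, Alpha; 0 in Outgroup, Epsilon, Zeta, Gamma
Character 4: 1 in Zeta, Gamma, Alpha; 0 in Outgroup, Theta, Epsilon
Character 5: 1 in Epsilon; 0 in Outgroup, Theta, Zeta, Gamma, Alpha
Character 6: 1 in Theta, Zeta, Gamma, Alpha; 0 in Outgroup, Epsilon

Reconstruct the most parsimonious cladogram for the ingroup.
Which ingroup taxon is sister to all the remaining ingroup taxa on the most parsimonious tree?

The outgroup has state '0' for every character, so '1' is the derived state throughout.
Character 1: derived state '1' in Alpha and Gamma only — synapomorphy for {Alpha, Gamma}.
Character 2 (derived state '1') is unique to Zeta (autapomorphy; uninformative for grouping).
Character 3 (state '1') occurs in Alpha and Theta but conflicts with the nesting implied by the other characters — most parsimoniously interpreted as homoplasy.
Only Alpha, Gamma, and Zeta show the derived state '1' for Character 4, supporting them as a clade.
Character 5 (derived state '1') is unique to Epsilon (autapomorphy; uninformative for grouping).
Character 6 (derived state '1') is shared by Alpha, Gamma, Theta, and Zeta — a synapomorphy uniting that clade.
Most parsimonious ingroup topology: ((Theta,(Zeta,(Gamma,Alpha))),Epsilon).
Epsilon is sister to the clade containing all other ingroup taxa, so it is the earliest-diverging (most basal) ingroup lineage.

Epsilon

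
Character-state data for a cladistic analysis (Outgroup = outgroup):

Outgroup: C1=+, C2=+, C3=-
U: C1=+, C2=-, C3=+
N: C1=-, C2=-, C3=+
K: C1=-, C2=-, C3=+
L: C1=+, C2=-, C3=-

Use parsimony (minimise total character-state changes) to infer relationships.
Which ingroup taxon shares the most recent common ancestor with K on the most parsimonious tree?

N

Character polarity is set by the outgroup: the derived state is whichever differs from the outgroup's state, so for C1, C2 the derived state is '-', and for the remaining characters it is '+'.
Only K and N show the derived state '-' for C1, supporting them as a clade.
C2 (derived state '-') is shared by all ingroup taxa — unites the whole ingroup.
C3: derived state '+' in K, N, and U only — synapomorphy for {K, N, U}.
Most parsimonious ingroup topology: ((U,(N,K)),L).
K and N form a cherry on this tree, so they are sister taxa.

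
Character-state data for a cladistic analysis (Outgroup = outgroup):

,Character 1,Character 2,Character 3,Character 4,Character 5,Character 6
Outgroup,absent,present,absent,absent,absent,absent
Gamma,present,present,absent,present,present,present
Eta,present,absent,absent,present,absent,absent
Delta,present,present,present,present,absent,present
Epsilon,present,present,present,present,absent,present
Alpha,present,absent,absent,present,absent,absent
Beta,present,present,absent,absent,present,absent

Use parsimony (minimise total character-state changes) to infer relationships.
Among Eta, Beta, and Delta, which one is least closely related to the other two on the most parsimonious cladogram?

Beta

Character polarity is set by the outgroup: the derived state is whichever differs from the outgroup's state, so for Character 2 the derived state is 'absent', and for the remaining characters it is 'present'.
All ingroup taxa share the derived state 'present' for Character 1; it defines the ingroup but does not resolve relationships within it.
Character 2: derived state 'absent' in Alpha and Eta only — synapomorphy for {Alpha, Eta}.
Character 3: derived state 'present' in Delta and Epsilon only — synapomorphy for {Delta, Epsilon}.
Character 4: derived state 'present' in Alpha, Delta, Epsilon, Eta, and Gamma only — synapomorphy for {Alpha, Delta, Epsilon, Eta, Gamma}.
Character 5 groups Beta and Gamma, which is incompatible with the clades supported by the remaining characters; treating it as convergent (homoplasy) costs fewer steps than any alternative tree.
Only Delta, Epsilon, and Gamma show the derived state 'present' for Character 6, supporting them as a clade.
Most parsimonious ingroup topology: (((Gamma,(Delta,Epsilon)),(Eta,Alpha)),Beta).
Delta and Eta share a more recent common ancestor with each other than either does with Beta, so Beta is the least closely related of the three.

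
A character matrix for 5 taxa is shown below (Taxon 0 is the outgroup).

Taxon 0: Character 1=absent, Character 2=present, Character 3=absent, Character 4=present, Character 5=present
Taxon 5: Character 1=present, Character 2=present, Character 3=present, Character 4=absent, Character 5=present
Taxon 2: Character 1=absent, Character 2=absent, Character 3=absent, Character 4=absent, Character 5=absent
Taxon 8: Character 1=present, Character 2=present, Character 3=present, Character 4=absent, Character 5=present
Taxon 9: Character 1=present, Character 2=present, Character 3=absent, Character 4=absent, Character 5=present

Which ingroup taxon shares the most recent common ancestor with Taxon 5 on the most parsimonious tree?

Character polarity is set by the outgroup: the derived state is whichever differs from the outgroup's state, so for Character 2, Character 4, Character 5 the derived state is 'absent', and for the remaining characters it is 'present'.
Character 1: derived state 'present' in Taxon 5, Taxon 8, and Taxon 9 only — synapomorphy for {Taxon 5, Taxon 8, Taxon 9}.
Character 2: derived state 'absent' in Taxon 2 only — an autapomorphy, so it tells us nothing about relationships among taxa.
Only Taxon 5 and Taxon 8 show the derived state 'present' for Character 3, supporting them as a clade.
Character 4 (derived state 'absent') is shared by all ingroup taxa — unites the whole ingroup.
Character 5 (derived state 'absent') is unique to Taxon 2 (autapomorphy; uninformative for grouping).
Most parsimonious ingroup topology: (((Taxon 5,Taxon 8),Taxon 9),Taxon 2).
Taxon 5 and Taxon 8 form a cherry on this tree, so they are sister taxa.

Taxon 8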